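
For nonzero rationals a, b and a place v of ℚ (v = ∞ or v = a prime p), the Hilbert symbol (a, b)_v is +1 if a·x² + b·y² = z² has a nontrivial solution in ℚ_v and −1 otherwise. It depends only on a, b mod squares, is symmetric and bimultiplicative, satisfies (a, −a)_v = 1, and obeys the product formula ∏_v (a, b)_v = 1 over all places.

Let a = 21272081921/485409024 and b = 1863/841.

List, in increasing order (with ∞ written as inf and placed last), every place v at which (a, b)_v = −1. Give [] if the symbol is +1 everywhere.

(a, b) ≡ (16169, 23) mod (ℚ^×)²; places V = {2, 3, 17, 19, 23, 29, 31, 37, ∞}.
(a,b)_19: α=1, u≡10; β=0, v≡4 (mod 19); (10|19)=-1, (4|19)=+1; sign (−1)^0·-1^0·+1^1 = +1.
(a,b)_31: α=2, u≡8; β=0, v≡24 (mod 31); (8|31)=+1, (24|31)=-1; sign (−1)^0·+1^0·-1^2 = +1.
(a,b)_3: α=-8, u≡2; β=4, v≡2 (mod 3); (2|3)=-1, (2|3)=-1; sign (−1)^0·-1^4·-1^-8 = +1.
(a,b)_17: α=-2, u≡8; β=0, v≡14 (mod 17); (8|17)=+1, (14|17)=-1; sign (−1)^0·+1^0·-1^-2 = +1.
(a,b)_2: α=-8, β=0; u≡1, v≡7 (mod 8); ε(u)ε(v)=0·1, αω(v)=-8·0, βω(u)=0·0; sum ≡ 0  ⇒  +1.
(a,b)_37: α=3, u≡36; β=0, v≡32 (mod 37); (36|37)=+1, (32|37)=-1; sign (−1)^0·+1^0·-1^3 = -1.
(a,b)_∞: sgn(16169)=+, sgn(23)=+, so +1.
(a,b)_29: α=0, u≡6; β=-2, v≡7 (mod 29); (6|29)=+1, (7|29)=+1; sign (−1)^0·+1^-2·+1^0 = +1.
(a,b)_23: α=1, u≡12; β=1, v≡8 (mod 23); (12|23)=+1, (8|23)=+1; sign (−1)^1·+1^1·+1^1 = -1.
Ram(16169, 23) = {23, 37}; no ℚ_23-point on the conic.

[23, 37]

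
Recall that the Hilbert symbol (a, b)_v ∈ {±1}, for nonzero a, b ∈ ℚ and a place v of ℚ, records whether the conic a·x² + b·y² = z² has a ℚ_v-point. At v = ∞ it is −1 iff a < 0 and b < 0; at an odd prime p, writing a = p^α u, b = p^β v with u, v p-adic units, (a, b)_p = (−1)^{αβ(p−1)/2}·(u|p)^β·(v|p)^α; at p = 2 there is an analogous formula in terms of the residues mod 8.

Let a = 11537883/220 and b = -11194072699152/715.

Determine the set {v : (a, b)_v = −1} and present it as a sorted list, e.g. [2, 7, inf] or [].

(a, b) ≡ (17765, -40755) mod (ℚ^×)²; places V = {2, 3, 5, 7, 11, 13, 17, 19, ∞}.
(a,b)_7: α=2, u≡5; β=6, v≡5 (mod 7); (5|7)=-1, (5|7)=-1; sign (−1)^0·-1^6·-1^2 = +1.
(a,b)_5: α=-1, u≡2; β=-1, v≡1 (mod 5); (2|5)=-1, (1|5)=+1; sign (−1)^0·-1^-1·+1^-1 = -1.
(a,b)_17: α=1, u≡9; β=2, v≡12 (mod 17); (9|17)=+1, (12|17)=-1; sign (−1)^0·+1^2·-1^1 = -1.
(a,b)_13: α=0, u≡7; β=-1, v≡7 (mod 13); (7|13)=-1, (7|13)=-1; sign (−1)^0·-1^-1·-1^0 = -1.
(a,b)_3: α=6, u≡2; β=1, v≡2 (mod 3); (2|3)=-1, (2|3)=-1; sign (−1)^0·-1^1·-1^6 = -1.
(a,b)_∞: sgn(17765)=+, sgn(-40755)=−, so +1.
(a,b)_2: α=-2, β=4; u≡5, v≡5 (mod 8); ε(u)ε(v)=0·0, αω(v)=-2·1, βω(u)=4·1; sum ≡ 0  ⇒  +1.
(a,b)_11: α=-1, u≡3; β=-1, v≡2 (mod 11); (3|11)=+1, (2|11)=-1; sign (−1)^1·+1^-1·-1^-1 = +1.
(a,b)_19: α=1, u≡5; β=3, v≡3 (mod 19); (5|19)=+1, (3|19)=-1; sign (−1)^1·+1^3·-1^1 = +1.
(17765, -40755 / ℚ) ramifies at {3, 5, 13, 17}: a division algebra.

[3, 5, 13, 17]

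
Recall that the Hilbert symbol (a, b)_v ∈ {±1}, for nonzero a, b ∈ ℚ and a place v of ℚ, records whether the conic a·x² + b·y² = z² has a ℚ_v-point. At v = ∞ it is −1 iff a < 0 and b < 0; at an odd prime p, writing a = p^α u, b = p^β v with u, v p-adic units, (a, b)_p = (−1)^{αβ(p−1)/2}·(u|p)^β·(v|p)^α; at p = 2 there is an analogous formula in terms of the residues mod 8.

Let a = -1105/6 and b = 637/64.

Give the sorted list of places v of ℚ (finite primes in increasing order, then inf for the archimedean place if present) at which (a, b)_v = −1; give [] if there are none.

(a, b) ≡ (-6630, 13) mod (ℚ^×)²; places V = {2, 3, 5, 7, 13, 17, ∞}.
(a,b)_17: α=1, u≡9; β=0, v≡15 (mod 17); (9|17)=+1, (15|17)=+1; sign (−1)^0·+1^0·+1^1 = +1.
(a,b)_3: α=-1, u≡1; β=0, v≡1 (mod 3); (1|3)=+1, (1|3)=+1; sign (−1)^0·+1^0·+1^-1 = +1.
(a,b)_7: α=0, u≡6; β=2, v≡6 (mod 7); (6|7)=-1, (6|7)=-1; sign (−1)^0·-1^2·-1^0 = +1.
(a,b)_2: α=-1, β=-6; u≡5, v≡5 (mod 8); ε(u)ε(v)=0·0, αω(v)=-1·1, βω(u)=-6·1; sum ≡ 1  ⇒  -1.
(a,b)_5: α=1, u≡4; β=0, v≡3 (mod 5); (4|5)=+1, (3|5)=-1; sign (−1)^0·+1^0·-1^1 = -1.
(a,b)_13: α=1, u≡1; β=1, v≡3 (mod 13); (1|13)=+1, (3|13)=+1; sign (−1)^0·+1^1·+1^1 = +1.
(a,b)_∞: sgn(-6630)=−, sgn(13)=+, so +1.
(-6630, 13 / ℚ) ramifies at {2, 5}: a division algebra.

[2, 5]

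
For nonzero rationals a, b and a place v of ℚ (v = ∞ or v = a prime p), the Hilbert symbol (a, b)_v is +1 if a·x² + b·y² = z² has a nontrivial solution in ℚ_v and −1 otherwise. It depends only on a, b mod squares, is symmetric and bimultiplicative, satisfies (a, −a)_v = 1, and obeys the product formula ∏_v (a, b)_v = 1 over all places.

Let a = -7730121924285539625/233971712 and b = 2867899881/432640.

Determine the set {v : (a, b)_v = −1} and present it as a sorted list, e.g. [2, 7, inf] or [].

(a, b) ≡ (-1330, 5610) mod (ℚ^×)²; places V = {2, 3, 5, 7, 11, 13, 17, 19, ∞}.
(a,b)_3: α=2, u≡2; β=1, v≡1 (mod 3); (2|3)=-1, (1|3)=+1; sign (−1)^0·-1^1·+1^2 = -1.
(a,b)_13: α=-4, u≡12; β=-2, v≡11 (mod 13); (12|13)=+1, (11|13)=-1; sign (−1)^0·+1^-2·-1^-4 = +1.
(a,b)_11: α=2, u≡1; β=1, v≡1 (mod 11); (1|11)=+1, (1|11)=+1; sign (−1)^0·+1^1·+1^2 = +1.
(a,b)_7: α=3, u≡5; β=2, v≡3 (mod 7); (5|7)=-1, (3|7)=-1; sign (−1)^0·-1^2·-1^3 = -1.
(a,b)_5: α=3, u≡4; β=-1, v≡2 (mod 5); (4|5)=+1, (2|5)=-1; sign (−1)^0·+1^-1·-1^3 = -1.
(a,b)_17: α=6, u≡4; β=3, v≡6 (mod 17); (4|17)=+1, (6|17)=-1; sign (−1)^0·+1^3·-1^6 = +1.
(a,b)_∞: sgn(-1330)=−, sgn(5610)=+, so +1.
(a,b)_19: α=3, u≡9; β=2, v≡6 (mod 19); (9|19)=+1, (6|19)=+1; sign (−1)^0·+1^2·+1^3 = +1.
(a,b)_2: α=-13, β=-9; u≡7, v≡5 (mod 8); ε(u)ε(v)=1·0, αω(v)=-13·1, βω(u)=-9·0; sum ≡ 1  ⇒  -1.
|Ram(-1330, 5610)| = 4, even; anisotropic at {2, 3, 5, 7}.

[2, 3, 5, 7]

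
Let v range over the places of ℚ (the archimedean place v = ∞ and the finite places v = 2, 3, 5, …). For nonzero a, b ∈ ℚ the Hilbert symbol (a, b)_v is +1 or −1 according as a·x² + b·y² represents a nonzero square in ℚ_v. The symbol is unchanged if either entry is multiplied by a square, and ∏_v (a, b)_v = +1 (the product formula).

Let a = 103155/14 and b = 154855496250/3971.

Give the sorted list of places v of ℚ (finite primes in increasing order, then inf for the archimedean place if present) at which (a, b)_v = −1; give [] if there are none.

(a, b) ≡ (2730, 286) mod (ℚ^×)²; places V = {2, 3, 5, 7, 11, 13, 19, 23, ∞}.
(a,b)_13: α=1, u≡5; β=1, v≡12 (mod 13); (5|13)=-1, (12|13)=+1; sign (−1)^0·-1^1·+1^1 = -1.
(a,b)_∞: sgn(2730)=+, sgn(286)=+, so +1.
(a,b)_3: α=1, u≡1; β=4, v≡1 (mod 3); (1|3)=+1, (1|3)=+1; sign (−1)^0·+1^4·+1^1 = +1.
(a,b)_5: α=1, u≡4; β=4, v≡4 (mod 5); (4|5)=+1, (4|5)=+1; sign (−1)^0·+1^4·+1^1 = +1.
(a,b)_19: α=0, u≡3; β=-2, v≡4 (mod 19); (3|19)=-1, (4|19)=+1; sign (−1)^0·-1^-2·+1^0 = +1.
(a,b)_23: α=2, u≡9; β=0, v≡20 (mod 23); (9|23)=+1, (20|23)=-1; sign (−1)^0·+1^0·-1^2 = +1.
(a,b)_7: α=-1, u≡5; β=6, v≡6 (mod 7); (5|7)=-1, (6|7)=-1; sign (−1)^0·-1^6·-1^-1 = -1.
(a,b)_11: α=0, u≡10; β=-1, v≡9 (mod 11); (10|11)=-1, (9|11)=+1; sign (−1)^0·-1^-1·+1^0 = -1.
(a,b)_2: α=-1, β=1; u≡5, v≡7 (mod 8); ε(u)ε(v)=0·1, αω(v)=-1·0, βω(u)=1·1; sum ≡ 1  ⇒  -1.
(2730, 286 / ℚ) ramifies at {2, 7, 11, 13}: a division algebra.

[2, 7, 11, 13]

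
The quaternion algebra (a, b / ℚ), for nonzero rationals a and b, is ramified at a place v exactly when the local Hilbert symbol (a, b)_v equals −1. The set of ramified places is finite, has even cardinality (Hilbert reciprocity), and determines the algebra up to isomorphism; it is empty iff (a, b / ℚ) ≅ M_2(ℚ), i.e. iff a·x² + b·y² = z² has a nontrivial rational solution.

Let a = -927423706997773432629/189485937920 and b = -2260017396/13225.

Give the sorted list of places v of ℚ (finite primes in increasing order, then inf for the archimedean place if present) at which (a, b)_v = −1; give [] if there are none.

[2, inf]

Mod squares: a ≡ -105, b ≡ -21. Check v ∈ {∞, 2, 3, 5, 7, 13, 19, 23}.
v=∞: -105 < 0 and -21 < 0  ⇒  (a,b)_∞ = -1.
v=7: a=7^5·(≡5), b=7^3·(≡1) mod 7; (5|7)=-1, (1|7)=+1; (−1)^{5·3·3}·(-1)^3·(+1)^5 = +1.
v=2: v_2(a)=-8, v_2(b)=2; units ≡ 7, 3 (mod 8); ε·ε+αω+βω = 1·1+-8·1+2·0 ≡ 1  ⇒  (a,b)_2 = -1.
v=13: a=13^6·(≡10), b=13^2·(≡2) mod 13; (10|13)=+1, (2|13)=-1; (−1)^{6·2·6}·(+1)^2·(-1)^6 = +1.
v=3: a=3^5·(≡1), b=3^3·(≡2) mod 3; (1|3)=+1, (2|3)=-1; (−1)^{5·3·1}·(+1)^3·(-1)^5 = +1.
v=23: a=23^-6·(≡21), b=23^-2·(≡1) mod 23; (21|23)=-1, (1|23)=+1; (−1)^{-6·-2·11}·(-1)^-2·(+1)^-6 = +1.
v=5: a=5^-1·(≡4), b=5^-2·(≡1) mod 5; (4|5)=+1, (1|5)=+1; (−1)^{-1·-2·2}·(+1)^-2·(+1)^-1 = +1.
v=19: a=19^6·(≡9), b=19^2·(≡7) mod 19; (9|19)=+1, (7|19)=+1; (−1)^{6·2·9}·(+1)^2·(+1)^6 = +1.
|Ram(-105, -21)| = 2, even; anisotropic at {2, ∞}.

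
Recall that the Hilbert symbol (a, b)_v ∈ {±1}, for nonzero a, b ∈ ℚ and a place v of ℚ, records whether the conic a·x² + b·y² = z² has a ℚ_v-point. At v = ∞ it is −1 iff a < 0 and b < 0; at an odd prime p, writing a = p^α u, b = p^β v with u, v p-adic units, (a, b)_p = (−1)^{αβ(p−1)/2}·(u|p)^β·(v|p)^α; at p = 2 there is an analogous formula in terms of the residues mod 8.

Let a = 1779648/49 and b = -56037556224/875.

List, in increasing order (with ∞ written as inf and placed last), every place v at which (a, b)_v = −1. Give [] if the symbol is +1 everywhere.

Mod squares: a ≡ 27807, b ≡ -13301015. Check v ∈ {∞, 2, 3, 5, 7, 13, 23, 31, 41}.
v=31: a=31^1·(≡17), b=31^1·(≡22) mod 31; (17|31)=-1, (22|31)=-1; (−1)^{1·1·15}·(-1)^1·(-1)^1 = -1.
v=41: a=41^0·(≡31), b=41^1·(≡25) mod 41; (31|41)=+1, (25|41)=+1; (−1)^{0·1·20}·(+1)^1·(+1)^0 = +1.
v=∞: 27807 > 0 and -13301015 < 0  ⇒  (a,b)_∞ = +1.
v=3: a=3^1·(≡2), b=3^2·(≡1) mod 3; (2|3)=-1, (1|3)=+1; (−1)^{1·2·1}·(-1)^2·(+1)^1 = +1.
v=7: a=7^-2·(≡3), b=7^-1·(≡6) mod 7; (3|7)=-1, (6|7)=-1; (−1)^{-2·-1·3}·(-1)^-1·(-1)^-2 = -1.
v=5: a=5^0·(≡2), b=5^-3·(≡3) mod 5; (2|5)=-1, (3|5)=-1; (−1)^{0·-3·2}·(-1)^-3·(-1)^0 = -1.
v=2: v_2(a)=6, v_2(b)=14; units ≡ 7, 1 (mod 8); ε·ε+αω+βω = 1·0+6·0+14·0 ≡ 0  ⇒  (a,b)_2 = +1.
v=13: a=13^1·(≡11), b=13^1·(≡10) mod 13; (11|13)=-1, (10|13)=+1; (−1)^{1·1·6}·(-1)^1·(+1)^1 = -1.
v=23: a=23^1·(≡9), b=23^1·(≡19) mod 23; (9|23)=+1, (19|23)=-1; (−1)^{1·1·11}·(+1)^1·(-1)^1 = +1.
Ram(27807, -13301015) = {5, 7, 13, 31}; no ℚ_5-point on the conic.

[5, 7, 13, 31]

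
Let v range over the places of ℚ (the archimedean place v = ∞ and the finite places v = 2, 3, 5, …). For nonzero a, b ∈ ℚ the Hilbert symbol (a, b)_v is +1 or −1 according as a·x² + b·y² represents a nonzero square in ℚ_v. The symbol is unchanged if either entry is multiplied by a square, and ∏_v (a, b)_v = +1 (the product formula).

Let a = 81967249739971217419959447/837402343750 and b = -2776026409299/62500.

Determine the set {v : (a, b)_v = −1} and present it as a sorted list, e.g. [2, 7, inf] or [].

[2, 13]

Mod squares: a ≡ 10010, b ≡ -19. Check v ∈ {∞, 2, 3, 5, 7, 11, 13, 19}.
v=7: a=7^-3·(≡2), b=7^0·(≡1) mod 7; (2|7)=+1, (1|7)=+1; (−1)^{-3·0·3}·(+1)^0·(+1)^-3 = +1.
v=3: a=3^22·(≡2), b=3^10·(≡2) mod 3; (2|3)=-1, (2|3)=-1; (−1)^{22·10·1}·(-1)^10·(-1)^22 = +1.
v=2: v_2(a)=-1, v_2(b)=-2; units ≡ 5, 5 (mod 8); ε·ε+αω+βω = 0·0+-1·1+-2·1 ≡ 1  ⇒  (a,b)_2 = -1.
v=19: a=19^2·(≡7), b=19^1·(≡18) mod 19; (7|19)=+1, (18|19)=-1; (−1)^{2·1·9}·(+1)^1·(-1)^2 = +1.
v=∞: 10010 > 0 and -19 < 0  ⇒  (a,b)_∞ = +1.
v=11: a=11^7·(≡8), b=11^4·(≡5) mod 11; (8|11)=-1, (5|11)=+1; (−1)^{7·4·5}·(-1)^4·(+1)^7 = +1.
v=13: a=13^5·(≡9), b=13^2·(≡7) mod 13; (9|13)=+1, (7|13)=-1; (−1)^{5·2·6}·(+1)^2·(-1)^5 = -1.
v=5: a=5^-13·(≡2), b=5^-6·(≡4) mod 5; (2|5)=-1, (4|5)=+1; (−1)^{-13·-6·2}·(-1)^-6·(+1)^-13 = +1.
Ram(10010, -19) = {2, 13}; no ℚ_2-point on the conic.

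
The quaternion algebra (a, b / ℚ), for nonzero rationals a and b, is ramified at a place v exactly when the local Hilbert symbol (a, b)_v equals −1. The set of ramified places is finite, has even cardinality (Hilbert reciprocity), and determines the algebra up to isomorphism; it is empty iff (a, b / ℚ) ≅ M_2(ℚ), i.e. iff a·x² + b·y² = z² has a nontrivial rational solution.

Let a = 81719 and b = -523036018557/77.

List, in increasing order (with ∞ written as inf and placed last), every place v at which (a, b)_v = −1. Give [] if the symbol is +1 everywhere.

Mod squares: a ≡ 81719, b ≡ -1001. Check v ∈ {∞, 2, 3, 7, 11, 13, 17, 19, 23}.
v=19: a=19^1·(≡7), b=19^2·(≡9) mod 19; (7|19)=+1, (9|19)=+1; (−1)^{1·2·9}·(+1)^2·(+1)^1 = +1.
v=3: a=3^0·(≡2), b=3^6·(≡1) mod 3; (2|3)=-1, (1|3)=+1; (−1)^{0·6·1}·(-1)^6·(+1)^0 = +1.
v=17: a=17^1·(≡13), b=17^2·(≡8) mod 17; (13|17)=+1, (8|17)=+1; (−1)^{1·2·8}·(+1)^2·(+1)^1 = +1.
v=2: v_2(a)=0, v_2(b)=0; units ≡ 7, 7 (mod 8); ε·ε+αω+βω = 1·1+0·0+0·0 ≡ 1  ⇒  (a,b)_2 = -1.
v=7: a=7^0·(≡1), b=7^-1·(≡1) mod 7; (1|7)=+1, (1|7)=+1; (−1)^{0·-1·3}·(+1)^-1·(+1)^0 = +1.
v=13: a=13^0·(≡1), b=13^1·(≡10) mod 13; (1|13)=+1, (10|13)=+1; (−1)^{0·1·6}·(+1)^1·(+1)^0 = +1.
v=23: a=23^1·(≡11), b=23^2·(≡20) mod 23; (11|23)=-1, (20|23)=-1; (−1)^{1·2·11}·(-1)^2·(-1)^1 = -1.
v=∞: 81719 > 0 and -1001 < 0  ⇒  (a,b)_∞ = +1.
v=11: a=11^1·(≡4), b=11^-1·(≡2) mod 11; (4|11)=+1, (2|11)=-1; (−1)^{1·-1·5}·(+1)^-1·(-1)^1 = +1.
(81719, -1001 / ℚ) ramifies at {2, 23}: a division algebra.

[2, 23]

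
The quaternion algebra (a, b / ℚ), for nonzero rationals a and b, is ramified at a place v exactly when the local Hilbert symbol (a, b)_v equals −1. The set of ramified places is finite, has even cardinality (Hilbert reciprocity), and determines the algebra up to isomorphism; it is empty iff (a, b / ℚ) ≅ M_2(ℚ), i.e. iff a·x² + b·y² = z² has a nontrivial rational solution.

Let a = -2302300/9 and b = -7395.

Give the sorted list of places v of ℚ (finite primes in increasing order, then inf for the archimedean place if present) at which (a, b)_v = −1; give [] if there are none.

[3, 5, 11, 13, 17, 23, 29, inf]

Mod squares: a ≡ -23023, b ≡ -7395. Check v ∈ {∞, 2, 3, 5, 7, 11, 13, 17, 23, 29}.
v=5: a=5^2·(≡2), b=5^1·(≡1) mod 5; (2|5)=-1, (1|5)=+1; (−1)^{2·1·2}·(-1)^1·(+1)^2 = -1.
v=7: a=7^1·(≡1), b=7^0·(≡4) mod 7; (1|7)=+1, (4|7)=+1; (−1)^{1·0·3}·(+1)^0·(+1)^1 = +1.
v=23: a=23^1·(≡20), b=23^0·(≡11) mod 23; (20|23)=-1, (11|23)=-1; (−1)^{1·0·11}·(-1)^0·(-1)^1 = -1.
v=17: a=17^0·(≡3), b=17^1·(≡7) mod 17; (3|17)=-1, (7|17)=-1; (−1)^{0·1·8}·(-1)^1·(-1)^0 = -1.
v=∞: -23023 < 0 and -7395 < 0  ⇒  (a,b)_∞ = -1.
v=11: a=11^1·(≡7), b=11^0·(≡8) mod 11; (7|11)=-1, (8|11)=-1; (−1)^{1·0·5}·(-1)^0·(-1)^1 = -1.
v=3: a=3^-2·(≡2), b=3^1·(≡1) mod 3; (2|3)=-1, (1|3)=+1; (−1)^{-2·1·1}·(-1)^1·(+1)^-2 = -1.
v=29: a=29^0·(≡14), b=29^1·(≡6) mod 29; (14|29)=-1, (6|29)=+1; (−1)^{0·1·14}·(-1)^1·(+1)^0 = -1.
v=13: a=13^1·(≡10), b=13^0·(≡2) mod 13; (10|13)=+1, (2|13)=-1; (−1)^{1·0·6}·(+1)^0·(-1)^1 = -1.
v=2: v_2(a)=2, v_2(b)=0; units ≡ 1, 5 (mod 8); ε·ε+αω+βω = 0·0+2·1+0·0 ≡ 0  ⇒  (a,b)_2 = +1.
|Ram(-23023, -7395)| = 8, even; anisotropic at {3, 5, 11, 13, 17, 23, 29, ∞}.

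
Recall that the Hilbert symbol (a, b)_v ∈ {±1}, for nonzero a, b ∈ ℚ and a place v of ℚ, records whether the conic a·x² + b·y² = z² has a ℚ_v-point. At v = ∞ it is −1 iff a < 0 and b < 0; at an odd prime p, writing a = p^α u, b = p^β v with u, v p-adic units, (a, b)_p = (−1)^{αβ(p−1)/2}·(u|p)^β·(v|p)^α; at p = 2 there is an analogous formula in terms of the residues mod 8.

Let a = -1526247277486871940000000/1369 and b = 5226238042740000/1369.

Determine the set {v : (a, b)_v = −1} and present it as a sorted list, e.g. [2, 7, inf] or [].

[13, 17]

Mod squares: a ≡ -36465, b ≡ 34. Check v ∈ {∞, 2, 3, 5, 7, 11, 13, 17, 37, 41}.
v=∞: -36465 < 0 and 34 > 0  ⇒  (a,b)_∞ = +1.
v=7: a=7^2·(≡5), b=7^0·(≡5) mod 7; (5|7)=-1, (5|7)=-1; (−1)^{2·0·3}·(-1)^0·(-1)^2 = +1.
v=17: a=17^5·(≡7), b=17^5·(≡1) mod 17; (7|17)=-1, (1|17)=+1; (−1)^{5·5·8}·(-1)^5·(+1)^5 = -1.
v=2: v_2(a)=8, v_2(b)=5; units ≡ 7, 1 (mod 8); ε·ε+αω+βω = 1·0+8·0+5·0 ≡ 0  ⇒  (a,b)_2 = +1.
v=41: a=41^2·(≡5), b=41^0·(≡26) mod 41; (5|41)=+1, (26|41)=-1; (−1)^{2·0·20}·(+1)^0·(-1)^2 = +1.
v=11: a=11^1·(≡6), b=11^2·(≡1) mod 11; (6|11)=-1, (1|11)=+1; (−1)^{1·2·5}·(-1)^2·(+1)^1 = +1.
v=5: a=5^7·(≡2), b=5^4·(≡1) mod 5; (2|5)=-1, (1|5)=+1; (−1)^{7·4·2}·(-1)^4·(+1)^7 = +1.
v=13: a=13^3·(≡9), b=13^2·(≡7) mod 13; (9|13)=+1, (7|13)=-1; (−1)^{3·2·6}·(+1)^2·(-1)^3 = -1.
v=3: a=3^3·(≡1), b=3^2·(≡1) mod 3; (1|3)=+1, (1|3)=+1; (−1)^{3·2·1}·(+1)^2·(+1)^3 = +1.
v=37: a=37^-2·(≡19), b=37^-2·(≡30) mod 37; (19|37)=-1, (30|37)=+1; (−1)^{-2·-2·18}·(-1)^-2·(+1)^-2 = +1.
(-36465, 34 / ℚ) ramifies at {13, 17}: a division algebra.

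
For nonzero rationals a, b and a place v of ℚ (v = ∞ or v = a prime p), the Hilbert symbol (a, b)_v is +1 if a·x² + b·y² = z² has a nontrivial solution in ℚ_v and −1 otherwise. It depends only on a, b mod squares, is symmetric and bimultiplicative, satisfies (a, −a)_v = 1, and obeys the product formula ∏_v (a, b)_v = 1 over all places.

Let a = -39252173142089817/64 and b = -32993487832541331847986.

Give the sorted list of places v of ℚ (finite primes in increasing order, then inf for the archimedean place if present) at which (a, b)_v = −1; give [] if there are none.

Mod squares: a ≡ -17, b ≡ -960466. Check v ∈ {∞, 2, 3, 7, 13, 17, 41, 53}.
v=17: a=17^1·(≡2), b=17^1·(≡12) mod 17; (2|17)=+1, (12|17)=-1; (−1)^{1·1·8}·(+1)^1·(-1)^1 = -1.
v=2: v_2(a)=-6, v_2(b)=1; units ≡ 7, 7 (mod 8); ε·ε+αω+βω = 1·1+-6·0+1·0 ≡ 1  ⇒  (a,b)_2 = -1.
v=∞: -17 < 0 and -960466 < 0  ⇒  (a,b)_∞ = -1.
v=13: a=13^2·(≡12), b=13^3·(≡3) mod 13; (12|13)=+1, (3|13)=+1; (−1)^{2·3·6}·(+1)^3·(+1)^2 = +1.
v=41: a=41^2·(≡6), b=41^3·(≡24) mod 41; (6|41)=-1, (24|41)=-1; (−1)^{2·3·20}·(-1)^3·(-1)^2 = -1.
v=7: a=7^2·(≡4), b=7^0·(≡4) mod 7; (4|7)=+1, (4|7)=+1; (−1)^{2·0·3}·(+1)^0·(+1)^2 = +1.
v=53: a=53^2·(≡4), b=53^3·(≡10) mod 53; (4|53)=+1, (10|53)=+1; (−1)^{2·3·26}·(+1)^3·(+1)^2 = +1.
v=3: a=3^10·(≡1), b=3^16·(≡2) mod 3; (1|3)=+1, (2|3)=-1; (−1)^{10·16·1}·(+1)^16·(-1)^10 = +1.
(-17, -960466 / ℚ) ramifies at {2, 17, 41, ∞}: a division algebra.

[2, 17, 41, inf]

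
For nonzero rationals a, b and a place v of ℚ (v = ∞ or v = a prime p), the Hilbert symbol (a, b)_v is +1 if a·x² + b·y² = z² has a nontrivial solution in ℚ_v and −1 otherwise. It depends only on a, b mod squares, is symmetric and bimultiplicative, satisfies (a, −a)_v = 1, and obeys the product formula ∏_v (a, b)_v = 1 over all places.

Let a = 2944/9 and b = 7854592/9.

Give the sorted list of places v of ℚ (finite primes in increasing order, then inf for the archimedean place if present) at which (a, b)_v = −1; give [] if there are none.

[2, 29]

(a, b) ≡ (46, 58) mod (ℚ^×)²; places V = {2, 3, 23, 29, ∞}.
(a,b)_2: α=7, β=9; u≡7, v≡5 (mod 8); ε(u)ε(v)=1·0, αω(v)=7·1, βω(u)=9·0; sum ≡ 1  ⇒  -1.
(a,b)_23: α=1, u≡4; β=2, v≡4 (mod 23); (4|23)=+1, (4|23)=+1; sign (−1)^0·+1^2·+1^1 = +1.
(a,b)_29: α=0, u≡21; β=1, v≡18 (mod 29); (21|29)=-1, (18|29)=-1; sign (−1)^0·-1^1·-1^0 = -1.
(a,b)_3: α=-2, u≡1; β=-2, v≡1 (mod 3); (1|3)=+1, (1|3)=+1; sign (−1)^0·+1^-2·+1^-2 = +1.
(a,b)_∞: sgn(46)=+, sgn(58)=+, so +1.
(46, 58 / ℚ) ramifies at {2, 29}: a division algebra.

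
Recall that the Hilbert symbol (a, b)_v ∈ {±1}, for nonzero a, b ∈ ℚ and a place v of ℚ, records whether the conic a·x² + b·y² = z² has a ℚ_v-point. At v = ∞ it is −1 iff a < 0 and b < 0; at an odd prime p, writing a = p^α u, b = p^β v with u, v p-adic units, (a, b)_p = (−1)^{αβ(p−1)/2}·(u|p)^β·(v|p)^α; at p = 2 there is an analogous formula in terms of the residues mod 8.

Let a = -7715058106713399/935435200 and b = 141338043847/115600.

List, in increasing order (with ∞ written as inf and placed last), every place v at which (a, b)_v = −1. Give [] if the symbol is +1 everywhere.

(a, b) ≡ (-273, 3367) mod (ℚ^×)²; places V = {2, 3, 5, 7, 11, 13, 17, 19, 31, 37, ∞}.
(a,b)_19: α=4, u≡8; β=2, v≡1 (mod 19); (8|19)=-1, (1|19)=+1; sign (−1)^0·-1^2·+1^4 = +1.
(a,b)_31: α=0, u≡27; β=2, v≡7 (mod 31); (27|31)=-1, (7|31)=+1; sign (−1)^0·-1^2·+1^0 = +1.
(a,b)_5: α=-2, u≡2; β=-2, v≡3 (mod 5); (2|5)=-1, (3|5)=-1; sign (−1)^0·-1^-2·-1^-2 = +1.
(a,b)_17: α=-4, u≡2; β=-2, v≡8 (mod 17); (2|17)=+1, (8|17)=+1; sign (−1)^0·+1^-2·+1^-4 = +1.
(a,b)_3: α=9, u≡2; β=0, v≡1 (mod 3); (2|3)=-1, (1|3)=+1; sign (−1)^0·-1^0·+1^9 = +1.
(a,b)_7: α=-1, u≡3; β=1, v≡5 (mod 7); (3|7)=-1, (5|7)=-1; sign (−1)^1·-1^1·-1^-1 = -1.
(a,b)_2: α=-6, β=-4; u≡7, v≡7 (mod 8); ε(u)ε(v)=1·1, αω(v)=-6·0, βω(u)=-4·0; sum ≡ 1  ⇒  -1.
(a,b)_13: α=3, u≡5; β=1, v≡10 (mod 13); (5|13)=-1, (10|13)=+1; sign (−1)^0·-1^1·+1^3 = -1.
(a,b)_37: α=2, u≡20; β=1, v≡35 (mod 37); (20|37)=-1, (35|37)=-1; sign (−1)^0·-1^1·-1^2 = -1.
(a,b)_∞: sgn(-273)=−, sgn(3367)=+, so +1.
(a,b)_11: α=0, u≡6; β=2, v≡3 (mod 11); (6|11)=-1, (3|11)=+1; sign (−1)^0·-1^2·+1^0 = +1.
|Ram(-273, 3367)| = 4, even; anisotropic at {2, 7, 13, 37}.

[2, 7, 13, 37]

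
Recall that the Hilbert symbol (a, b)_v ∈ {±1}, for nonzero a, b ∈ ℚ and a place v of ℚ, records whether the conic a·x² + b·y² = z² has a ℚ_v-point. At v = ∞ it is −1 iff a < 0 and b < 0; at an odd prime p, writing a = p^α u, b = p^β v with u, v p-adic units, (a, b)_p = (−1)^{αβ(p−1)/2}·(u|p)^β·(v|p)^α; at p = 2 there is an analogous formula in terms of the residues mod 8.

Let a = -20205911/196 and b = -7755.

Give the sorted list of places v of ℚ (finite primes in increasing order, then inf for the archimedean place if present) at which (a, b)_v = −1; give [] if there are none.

Mod squares: a ≡ -166991, b ≡ -7755. Check v ∈ {∞, 2, 3, 5, 7, 11, 17, 19, 47}.
v=47: a=47^1·(≡23), b=47^1·(≡23) mod 47; (23|47)=-1, (23|47)=-1; (−1)^{1·1·23}·(-1)^1·(-1)^1 = -1.
v=5: a=5^0·(≡4), b=5^1·(≡4) mod 5; (4|5)=+1, (4|5)=+1; (−1)^{0·1·2}·(+1)^1·(+1)^0 = +1.
v=17: a=17^1·(≡12), b=17^0·(≡14) mod 17; (12|17)=-1, (14|17)=-1; (−1)^{1·0·8}·(-1)^0·(-1)^1 = -1.
v=3: a=3^0·(≡1), b=3^1·(≡1) mod 3; (1|3)=+1, (1|3)=+1; (−1)^{0·1·1}·(+1)^1·(+1)^0 = +1.
v=19: a=19^1·(≡3), b=19^0·(≡16) mod 19; (3|19)=-1, (16|19)=+1; (−1)^{1·0·9}·(-1)^0·(+1)^1 = +1.
v=7: a=7^-2·(≡4), b=7^0·(≡1) mod 7; (4|7)=+1, (1|7)=+1; (−1)^{-2·0·3}·(+1)^0·(+1)^-2 = +1.
v=2: v_2(a)=-2, v_2(b)=0; units ≡ 1, 5 (mod 8); ε·ε+αω+βω = 0·0+-2·1+0·0 ≡ 0  ⇒  (a,b)_2 = +1.
v=11: a=11^3·(≡6), b=11^1·(≡10) mod 11; (6|11)=-1, (10|11)=-1; (−1)^{3·1·5}·(-1)^1·(-1)^3 = -1.
v=∞: -166991 < 0 and -7755 < 0  ⇒  (a,b)_∞ = -1.
|Ram(-166991, -7755)| = 4, even; anisotropic at {11, 17, 47, ∞}.

[11, 17, 47, inf]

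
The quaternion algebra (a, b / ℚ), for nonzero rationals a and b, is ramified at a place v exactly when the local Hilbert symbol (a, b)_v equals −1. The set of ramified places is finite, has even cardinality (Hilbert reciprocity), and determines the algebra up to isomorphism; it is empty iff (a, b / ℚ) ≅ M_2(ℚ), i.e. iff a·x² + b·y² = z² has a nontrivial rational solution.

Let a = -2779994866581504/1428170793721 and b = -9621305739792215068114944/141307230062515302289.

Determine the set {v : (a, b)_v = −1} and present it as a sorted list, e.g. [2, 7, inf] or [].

(a, b) ≡ (-26, -2431) mod (ℚ^×)²; places V = {2, 3, 7, 11, 13, 17, 29, ∞}.
(a,b)_13: α=1, u≡8; β=5, v≡6 (mod 13); (8|13)=-1, (6|13)=-1; sign (−1)^0·-1^5·-1^1 = +1.
(a,b)_29: α=-6, u≡21; β=-8, v≡4 (mod 29); (21|29)=-1, (4|29)=+1; sign (−1)^0·-1^-8·+1^-6 = +1.
(a,b)_2: α=23, β=26; u≡3, v≡1 (mod 8); ε(u)ε(v)=1·0, αω(v)=23·0, βω(u)=26·1; sum ≡ 0  ⇒  +1.
(a,b)_7: α=-4, u≡2; β=-10, v≡5 (mod 7); (2|7)=+1, (5|7)=-1; sign (−1)^0·+1^-10·-1^-4 = +1.
(a,b)_3: α=6, u≡1; β=10, v≡2 (mod 3); (1|3)=+1, (2|3)=-1; sign (−1)^0·+1^10·-1^6 = +1.
(a,b)_17: α=2, u≡16; β=3, v≡3 (mod 17); (16|17)=+1, (3|17)=-1; sign (−1)^0·+1^3·-1^2 = +1.
(a,b)_∞: sgn(-26)=−, sgn(-2431)=−, so -1.
(a,b)_11: α=2, u≡10; β=3, v≡7 (mod 11); (10|11)=-1, (7|11)=-1; sign (−1)^0·-1^3·-1^2 = -1.
(-26, -2431 / ℚ) ramifies at {11, ∞}: a division algebra.

[11, inf]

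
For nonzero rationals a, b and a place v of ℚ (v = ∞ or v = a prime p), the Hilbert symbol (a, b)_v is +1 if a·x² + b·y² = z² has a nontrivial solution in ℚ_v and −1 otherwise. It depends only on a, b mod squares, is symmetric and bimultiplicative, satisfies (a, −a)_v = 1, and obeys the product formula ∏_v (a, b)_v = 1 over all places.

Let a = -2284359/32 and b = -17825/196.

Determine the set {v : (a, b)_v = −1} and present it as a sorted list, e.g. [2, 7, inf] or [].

(a, b) ≡ (-37758, -713) mod (ℚ^×)²; places V = {2, 3, 5, 7, 11, 23, 29, 31, ∞}.
(a,b)_3: α=1, u≡2; β=0, v≡1 (mod 3); (2|3)=-1, (1|3)=+1; sign (−1)^0·-1^0·+1^1 = +1.
(a,b)_29: α=1, u≡17; β=0, v≡11 (mod 29); (17|29)=-1, (11|29)=-1; sign (−1)^0·-1^0·-1^1 = -1.
(a,b)_7: α=1, u≡6; β=-2, v≡1 (mod 7); (6|7)=-1, (1|7)=+1; sign (−1)^0·-1^-2·+1^1 = +1.
(a,b)_11: α=2, u≡3; β=0, v≡8 (mod 11); (3|11)=+1, (8|11)=-1; sign (−1)^0·+1^0·-1^2 = +1.
(a,b)_∞: sgn(-37758)=−, sgn(-713)=−, so -1.
(a,b)_2: α=-5, β=-2; u≡1, v≡7 (mod 8); ε(u)ε(v)=0·1, αω(v)=-5·0, βω(u)=-2·0; sum ≡ 0  ⇒  +1.
(a,b)_5: α=0, u≡3; β=2, v≡2 (mod 5); (3|5)=-1, (2|5)=-1; sign (−1)^0·-1^2·-1^0 = +1.
(a,b)_31: α=1, u≡29; β=1, v≡20 (mod 31); (29|31)=-1, (20|31)=+1; sign (−1)^1·-1^1·+1^1 = +1.
(a,b)_23: α=0, u≡18; β=1, v≡14 (mod 23); (18|23)=+1, (14|23)=-1; sign (−1)^0·+1^1·-1^0 = +1.
Ram(-37758, -713) = {29, ∞}; no ℚ_29-point on the conic.

[29, inf]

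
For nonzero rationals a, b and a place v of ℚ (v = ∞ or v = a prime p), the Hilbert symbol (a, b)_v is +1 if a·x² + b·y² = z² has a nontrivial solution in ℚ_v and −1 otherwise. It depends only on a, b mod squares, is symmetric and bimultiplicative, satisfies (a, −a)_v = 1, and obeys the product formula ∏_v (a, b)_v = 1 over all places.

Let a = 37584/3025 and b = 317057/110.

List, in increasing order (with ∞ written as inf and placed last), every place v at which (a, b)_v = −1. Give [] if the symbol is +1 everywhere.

(a, b) ≡ (29, 41470) mod (ℚ^×)²; places V = {2, 3, 5, 11, 13, 29, ∞}.
(a,b)_2: α=4, β=-1; u≡5, v≡7 (mod 8); ε(u)ε(v)=0·1, αω(v)=4·0, βω(u)=-1·1; sum ≡ 1  ⇒  -1.
(a,b)_29: α=1, u≡28; β=3, v≡22 (mod 29); (28|29)=+1, (22|29)=+1; sign (−1)^0·+1^3·+1^1 = +1.
(a,b)_13: α=0, u≡3; β=1, v≡11 (mod 13); (3|13)=+1, (11|13)=-1; sign (−1)^0·+1^1·-1^0 = +1.
(a,b)_∞: sgn(29)=+, sgn(41470)=+, so +1.
(a,b)_3: α=4, u≡2; β=0, v≡1 (mod 3); (2|3)=-1, (1|3)=+1; sign (−1)^0·-1^0·+1^4 = +1.
(a,b)_5: α=-2, u≡4; β=-1, v≡1 (mod 5); (4|5)=+1, (1|5)=+1; sign (−1)^0·+1^-1·+1^-2 = +1.
(a,b)_11: α=-2, u≡10; β=-1, v≡7 (mod 11); (10|11)=-1, (7|11)=-1; sign (−1)^0·-1^-1·-1^-2 = -1.
Ram(29, 41470) = {2, 11}; no ℚ_2-point on the conic.

[2, 11]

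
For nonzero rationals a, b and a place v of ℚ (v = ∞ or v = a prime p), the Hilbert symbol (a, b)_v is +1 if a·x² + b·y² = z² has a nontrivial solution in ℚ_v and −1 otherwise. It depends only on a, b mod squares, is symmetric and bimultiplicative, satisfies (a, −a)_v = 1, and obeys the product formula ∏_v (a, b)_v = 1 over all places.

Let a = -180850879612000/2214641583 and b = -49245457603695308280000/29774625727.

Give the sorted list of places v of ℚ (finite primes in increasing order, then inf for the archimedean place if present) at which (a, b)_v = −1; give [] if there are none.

Mod squares: a ≡ -655690, b ≡ -2261. Check v ∈ {∞, 2, 3, 5, 7, 11, 13, 17, 19, 29}.
v=13: a=13^6·(≡12), b=13^6·(≡1) mod 13; (12|13)=+1, (1|13)=+1; (−1)^{6·6·6}·(+1)^6·(+1)^6 = +1.
v=11: a=11^-4·(≡9), b=11^-6·(≡5) mod 11; (9|11)=+1, (5|11)=+1; (−1)^{-4·-6·5}·(+1)^-6·(+1)^-4 = +1.
v=5: a=5^3·(≡3), b=5^4·(≡1) mod 5; (3|5)=-1, (1|5)=+1; (−1)^{3·4·2}·(-1)^4·(+1)^3 = +1.
v=17: a=17^1·(≡7), b=17^3·(≡12) mod 17; (7|17)=-1, (12|17)=-1; (−1)^{1·3·8}·(-1)^3·(-1)^1 = +1.
v=3: a=3^-2·(≡2), b=3^2·(≡1) mod 3; (2|3)=-1, (1|3)=+1; (−1)^{-2·2·1}·(-1)^2·(+1)^-2 = +1.
v=19: a=19^1·(≡12), b=19^3·(≡14) mod 19; (12|19)=-1, (14|19)=-1; (−1)^{1·3·9}·(-1)^3·(-1)^1 = -1.
v=2: v_2(a)=5, v_2(b)=6; units ≡ 3, 3 (mod 8); ε·ε+αω+βω = 1·1+5·1+6·1 ≡ 0  ⇒  (a,b)_2 = +1.
v=∞: -655690 < 0 and -2261 < 0  ⇒  (a,b)_∞ = -1.
v=29: a=29^1·(≡11), b=29^2·(≡5) mod 29; (11|29)=-1, (5|29)=+1; (−1)^{1·2·14}·(-1)^2·(+1)^1 = +1.
v=7: a=7^-5·(≡4), b=7^-5·(≡3) mod 7; (4|7)=+1, (3|7)=-1; (−1)^{-5·-5·3}·(+1)^-5·(-1)^-5 = +1.
(-655690, -2261 / ℚ) ramifies at {19, ∞}: a division algebra.

[19, inf]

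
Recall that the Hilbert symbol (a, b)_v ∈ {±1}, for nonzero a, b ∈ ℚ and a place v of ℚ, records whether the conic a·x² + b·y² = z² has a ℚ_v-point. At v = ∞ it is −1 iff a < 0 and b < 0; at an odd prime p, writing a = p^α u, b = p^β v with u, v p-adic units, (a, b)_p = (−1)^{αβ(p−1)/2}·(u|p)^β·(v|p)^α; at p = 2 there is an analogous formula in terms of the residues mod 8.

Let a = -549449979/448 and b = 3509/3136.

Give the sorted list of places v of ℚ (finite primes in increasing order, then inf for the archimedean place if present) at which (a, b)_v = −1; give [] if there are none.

[3, 29]

Mod squares: a ≡ -7917, b ≡ 29. Check v ∈ {∞, 2, 3, 7, 11, 13, 17, 29, 41}.
v=29: a=29^1·(≡26), b=29^1·(≡23) mod 29; (26|29)=-1, (23|29)=+1; (−1)^{1·1·14}·(-1)^1·(+1)^1 = -1.
v=∞: -7917 < 0 and 29 > 0  ⇒  (a,b)_∞ = +1.
v=41: a=41^2·(≡16), b=41^0·(≡34) mod 41; (16|41)=+1, (34|41)=-1; (−1)^{2·0·20}·(+1)^0·(-1)^2 = +1.
v=7: a=7^-1·(≡6), b=7^-2·(≡2) mod 7; (6|7)=-1, (2|7)=+1; (−1)^{-1·-2·3}·(-1)^-2·(+1)^-1 = +1.
v=11: a=11^0·(≡4), b=11^2·(≡7) mod 11; (4|11)=+1, (7|11)=-1; (−1)^{0·2·5}·(+1)^2·(-1)^0 = +1.
v=13: a=13^1·(≡8), b=13^0·(≡4) mod 13; (8|13)=-1, (4|13)=+1; (−1)^{1·0·6}·(-1)^0·(+1)^1 = +1.
v=3: a=3^1·(≡1), b=3^0·(≡2) mod 3; (1|3)=+1, (2|3)=-1; (−1)^{1·0·1}·(+1)^0·(-1)^1 = -1.
v=2: v_2(a)=-6, v_2(b)=-6; units ≡ 3, 5 (mod 8); ε·ε+αω+βω = 1·0+-6·1+-6·1 ≡ 0  ⇒  (a,b)_2 = +1.
v=17: a=17^2·(≡3), b=17^0·(≡3) mod 17; (3|17)=-1, (3|17)=-1; (−1)^{2·0·8}·(-1)^0·(-1)^2 = +1.
Ram(-7917, 29) = {3, 29}; no ℚ_3-point on the conic.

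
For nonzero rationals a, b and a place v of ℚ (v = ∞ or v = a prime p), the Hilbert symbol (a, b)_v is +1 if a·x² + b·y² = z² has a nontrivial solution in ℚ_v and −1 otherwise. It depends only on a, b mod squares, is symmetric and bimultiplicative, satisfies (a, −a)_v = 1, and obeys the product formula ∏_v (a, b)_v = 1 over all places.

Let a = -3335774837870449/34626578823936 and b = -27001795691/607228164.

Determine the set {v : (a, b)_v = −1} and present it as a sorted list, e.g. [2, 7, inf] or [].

[13, 17, 43, inf]

Mod squares: a ≡ -2404259, b ≡ -299. Check v ∈ {∞, 2, 3, 11, 13, 17, 23, 37, 43}.
v=3: a=3^-8·(≡1), b=3^-4·(≡1) mod 3; (1|3)=+1, (1|3)=+1; (−1)^{-8·-4·1}·(+1)^-4·(+1)^-8 = +1.
v=11: a=11^-1·(≡4), b=11^0·(≡5) mod 11; (4|11)=+1, (5|11)=+1; (−1)^{-1·0·5}·(+1)^0·(+1)^-1 = +1.
v=23: a=23^1·(≡18), b=23^1·(≡21) mod 23; (18|23)=+1, (21|23)=-1; (−1)^{1·1·11}·(+1)^1·(-1)^1 = +1.
v=13: a=13^5·(≡2), b=13^3·(≡4) mod 13; (2|13)=-1, (4|13)=+1; (−1)^{5·3·6}·(-1)^3·(+1)^5 = -1.
v=17: a=17^3·(≡2), b=17^2·(≡10) mod 17; (2|17)=+1, (10|17)=-1; (−1)^{3·2·8}·(+1)^2·(-1)^3 = -1.
v=37: a=37^-4·(≡9), b=37^-4·(≡12) mod 37; (9|37)=+1, (12|37)=+1; (−1)^{-4·-4·18}·(+1)^-4·(+1)^-4 = +1.
v=∞: -2404259 < 0 and -299 < 0  ⇒  (a,b)_∞ = -1.
v=43: a=43^3·(≡18), b=43^2·(≡8) mod 43; (18|43)=-1, (8|43)=-1; (−1)^{3·2·21}·(-1)^2·(-1)^3 = -1.
v=2: v_2(a)=-8, v_2(b)=-2; units ≡ 5, 5 (mod 8); ε·ε+αω+βω = 0·0+-8·1+-2·1 ≡ 0  ⇒  (a,b)_2 = +1.
Ram(-2404259, -299) = {13, 17, 43, ∞}; no ℚ_13-point on the conic.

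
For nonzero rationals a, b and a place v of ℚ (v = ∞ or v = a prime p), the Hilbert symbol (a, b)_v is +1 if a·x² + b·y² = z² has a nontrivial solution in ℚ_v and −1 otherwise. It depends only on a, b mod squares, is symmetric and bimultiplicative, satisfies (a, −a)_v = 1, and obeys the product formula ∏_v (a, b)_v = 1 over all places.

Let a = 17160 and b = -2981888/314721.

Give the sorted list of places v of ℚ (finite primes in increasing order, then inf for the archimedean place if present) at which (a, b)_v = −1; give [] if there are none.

[2, 5, 7, 13]

(a, b) ≡ (4290, -182) mod (ℚ^×)²; places V = {2, 3, 5, 7, 11, 13, 17, ∞}.
(a,b)_5: α=1, u≡2; β=0, v≡2 (mod 5); (2|5)=-1, (2|5)=-1; sign (−1)^0·-1^0·-1^1 = -1.
(a,b)_∞: sgn(4290)=+, sgn(-182)=−, so +1.
(a,b)_2: α=3, β=15; u≡1, v≡5 (mod 8); ε(u)ε(v)=0·0, αω(v)=3·1, βω(u)=15·0; sum ≡ 1  ⇒  -1.
(a,b)_13: α=1, u≡7; β=1, v≡12 (mod 13); (7|13)=-1, (12|13)=+1; sign (−1)^0·-1^1·+1^1 = -1.
(a,b)_3: α=1, u≡2; β=-2, v≡1 (mod 3); (2|3)=-1, (1|3)=+1; sign (−1)^0·-1^-2·+1^1 = +1.
(a,b)_17: α=0, u≡7; β=-2, v≡14 (mod 17); (7|17)=-1, (14|17)=-1; sign (−1)^0·-1^-2·-1^0 = +1.
(a,b)_11: α=1, u≡9; β=-2, v≡5 (mod 11); (9|11)=+1, (5|11)=+1; sign (−1)^0·+1^-2·+1^1 = +1.
(a,b)_7: α=0, u≡3; β=1, v≡1 (mod 7); (3|7)=-1, (1|7)=+1; sign (−1)^0·-1^1·+1^0 = -1.
(4290, -182 / ℚ) ramifies at {2, 5, 7, 13}: a division algebra.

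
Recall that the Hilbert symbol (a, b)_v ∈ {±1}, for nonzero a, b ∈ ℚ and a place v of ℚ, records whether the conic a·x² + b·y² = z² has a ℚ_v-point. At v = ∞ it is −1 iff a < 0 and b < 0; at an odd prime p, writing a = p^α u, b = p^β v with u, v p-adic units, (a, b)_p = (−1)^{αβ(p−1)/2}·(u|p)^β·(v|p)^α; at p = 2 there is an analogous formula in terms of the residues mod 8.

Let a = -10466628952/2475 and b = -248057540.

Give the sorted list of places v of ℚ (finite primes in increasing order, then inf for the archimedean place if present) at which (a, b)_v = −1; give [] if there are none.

[2, 5, 11, 17, 31, inf]

Mod squares: a ≡ -150722, b ≡ -171785. Check v ∈ {∞, 2, 3, 5, 11, 13, 17, 19, 23, 31, 43, 47}.
v=3: a=3^-2·(≡1), b=3^0·(≡1) mod 3; (1|3)=+1, (1|3)=+1; (−1)^{-2·0·1}·(+1)^0·(+1)^-2 = +1.
v=2: v_2(a)=3, v_2(b)=2; units ≡ 7, 7 (mod 8); ε·ε+αω+βω = 1·1+3·0+2·0 ≡ 1  ⇒  (a,b)_2 = -1.
v=19: a=19^2·(≡11), b=19^2·(≡14) mod 19; (11|19)=+1, (14|19)=-1; (−1)^{2·2·9}·(+1)^2·(-1)^2 = +1.
v=5: a=5^-2·(≡2), b=5^1·(≡2) mod 5; (2|5)=-1, (2|5)=-1; (−1)^{-2·1·2}·(-1)^1·(-1)^-2 = -1.
v=31: a=31^1·(≡8), b=31^0·(≡27) mod 31; (8|31)=+1, (27|31)=-1; (−1)^{1·0·15}·(+1)^0·(-1)^1 = -1.
v=∞: -150722 < 0 and -171785 < 0  ⇒  (a,b)_∞ = -1.
v=47: a=47^0·(≡3), b=47^1·(≡45) mod 47; (3|47)=+1, (45|47)=-1; (−1)^{0·1·23}·(+1)^1·(-1)^0 = +1.
v=43: a=43^0·(≡15), b=43^1·(≡14) mod 43; (15|43)=+1, (14|43)=+1; (−1)^{0·1·21}·(+1)^1·(+1)^0 = +1.
v=17: a=17^1·(≡15), b=17^1·(≡7) mod 17; (15|17)=+1, (7|17)=-1; (−1)^{1·1·8}·(+1)^1·(-1)^1 = -1.
v=23: a=23^2·(≡11), b=23^0·(≡13) mod 23; (11|23)=-1, (13|23)=+1; (−1)^{2·0·11}·(-1)^0·(+1)^2 = +1.
v=11: a=11^-1·(≡9), b=11^0·(≡6) mod 11; (9|11)=+1, (6|11)=-1; (−1)^{-1·0·5}·(+1)^0·(-1)^-1 = -1.
v=13: a=13^1·(≡6), b=13^0·(≡10) mod 13; (6|13)=-1, (10|13)=+1; (−1)^{1·0·6}·(-1)^0·(+1)^1 = +1.
|Ram(-150722, -171785)| = 6, even; anisotropic at {2, 5, 11, 17, 31, ∞}.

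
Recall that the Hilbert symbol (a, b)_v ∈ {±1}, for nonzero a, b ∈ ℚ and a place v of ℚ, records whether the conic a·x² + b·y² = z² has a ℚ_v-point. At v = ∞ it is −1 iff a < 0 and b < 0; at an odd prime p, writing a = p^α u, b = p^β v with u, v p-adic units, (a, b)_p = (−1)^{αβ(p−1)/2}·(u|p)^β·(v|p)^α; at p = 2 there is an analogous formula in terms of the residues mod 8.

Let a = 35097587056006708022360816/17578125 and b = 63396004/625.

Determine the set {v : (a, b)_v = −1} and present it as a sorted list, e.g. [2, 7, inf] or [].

Mod squares: a ≡ 18185755, b ≡ 6601. Check v ∈ {∞, 2, 3, 5, 7, 19, 23, 29, 41}.
v=∞: 18185755 > 0 and 6601 > 0  ⇒  (a,b)_∞ = +1.
v=3: a=3^-2·(≡1), b=3^0·(≡1) mod 3; (1|3)=+1, (1|3)=+1; (−1)^{-2·0·1}·(+1)^0·(+1)^-2 = +1.
v=23: a=23^3·(≡21), b=23^1·(≡7) mod 23; (21|23)=-1, (7|23)=-1; (−1)^{3·1·11}·(-1)^1·(-1)^3 = -1.
v=2: v_2(a)=4, v_2(b)=2; units ≡ 3, 1 (mod 8); ε·ε+αω+βω = 1·0+4·0+2·1 ≡ 0  ⇒  (a,b)_2 = +1.
v=7: a=7^15·(≡5), b=7^5·(≡3) mod 7; (5|7)=-1, (3|7)=-1; (−1)^{15·5·3}·(-1)^5·(-1)^15 = -1.
v=5: a=5^-9·(≡4), b=5^-4·(≡4) mod 5; (4|5)=+1, (4|5)=+1; (−1)^{-9·-4·2}·(+1)^-4·(+1)^-9 = +1.
v=29: a=29^1·(≡9), b=29^0·(≡2) mod 29; (9|29)=+1, (2|29)=-1; (−1)^{1·0·14}·(+1)^0·(-1)^1 = -1.
v=41: a=41^3·(≡14), b=41^1·(≡38) mod 41; (14|41)=-1, (38|41)=-1; (−1)^{3·1·20}·(-1)^1·(-1)^3 = +1.
v=19: a=19^1·(≡16), b=19^0·(≡2) mod 19; (16|19)=+1, (2|19)=-1; (−1)^{1·0·9}·(+1)^0·(-1)^1 = -1.
|Ram(18185755, 6601)| = 4, even; anisotropic at {7, 19, 23, 29}.

[7, 19, 23, 29]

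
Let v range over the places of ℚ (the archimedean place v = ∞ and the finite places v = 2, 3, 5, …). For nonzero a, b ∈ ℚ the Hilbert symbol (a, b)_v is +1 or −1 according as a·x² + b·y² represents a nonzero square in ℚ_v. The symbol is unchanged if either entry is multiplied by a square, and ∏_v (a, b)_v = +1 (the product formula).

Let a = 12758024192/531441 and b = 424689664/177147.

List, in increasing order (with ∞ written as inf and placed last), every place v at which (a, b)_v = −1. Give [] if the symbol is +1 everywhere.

(a, b) ≡ (23, 3) mod (ℚ^×)²; places V = {2, 3, 7, 23, ∞}.
(a,b)_23: α=3, u≡2; β=2, v≡1 (mod 23); (2|23)=+1, (1|23)=+1; sign (−1)^0·+1^2·+1^3 = +1.
(a,b)_∞: sgn(23)=+, sgn(3)=+, so +1.
(a,b)_2: α=20, β=14; u≡7, v≡3 (mod 8); ε(u)ε(v)=1·1, αω(v)=20·1, βω(u)=14·0; sum ≡ 1  ⇒  -1.
(a,b)_3: α=-12, u≡2; β=-11, v≡1 (mod 3); (2|3)=-1, (1|3)=+1; sign (−1)^0·-1^-11·+1^-12 = -1.
(a,b)_7: α=0, u≡4; β=2, v≡6 (mod 7); (4|7)=+1, (6|7)=-1; sign (−1)^0·+1^2·-1^0 = +1.
Ram(23, 3) = {2, 3}; no ℚ_2-point on the conic.

[2, 3]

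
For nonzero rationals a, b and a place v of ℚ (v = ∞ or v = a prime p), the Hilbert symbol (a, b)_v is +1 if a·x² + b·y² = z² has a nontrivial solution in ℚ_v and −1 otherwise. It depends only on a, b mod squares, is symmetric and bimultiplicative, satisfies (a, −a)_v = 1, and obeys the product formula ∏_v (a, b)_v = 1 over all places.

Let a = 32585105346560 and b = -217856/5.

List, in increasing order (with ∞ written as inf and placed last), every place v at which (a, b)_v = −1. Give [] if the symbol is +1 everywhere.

[5, 23]

Mod squares: a ≡ 65, b ≡ -4255. Check v ∈ {∞, 2, 5, 13, 23, 37}.
v=∞: 65 > 0 and -4255 < 0  ⇒  (a,b)_∞ = +1.
v=23: a=23^2·(≡14), b=23^1·(≡10) mod 23; (14|23)=-1, (10|23)=-1; (−1)^{2·1·11}·(-1)^1·(-1)^2 = -1.
v=37: a=37^2·(≡3), b=37^1·(≡36) mod 37; (3|37)=+1, (36|37)=+1; (−1)^{2·1·18}·(+1)^1·(+1)^2 = +1.
v=13: a=13^3·(≡11), b=13^0·(≡10) mod 13; (11|13)=-1, (10|13)=+1; (−1)^{3·0·6}·(-1)^0·(+1)^3 = +1.
v=5: a=5^1·(≡2), b=5^-1·(≡4) mod 5; (2|5)=-1, (4|5)=+1; (−1)^{1·-1·2}·(-1)^-1·(+1)^1 = -1.
v=2: v_2(a)=12, v_2(b)=8; units ≡ 1, 1 (mod 8); ε·ε+αω+βω = 0·0+12·0+8·0 ≡ 0  ⇒  (a,b)_2 = +1.
Ram(65, -4255) = {5, 23}; no ℚ_5-point on the conic.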